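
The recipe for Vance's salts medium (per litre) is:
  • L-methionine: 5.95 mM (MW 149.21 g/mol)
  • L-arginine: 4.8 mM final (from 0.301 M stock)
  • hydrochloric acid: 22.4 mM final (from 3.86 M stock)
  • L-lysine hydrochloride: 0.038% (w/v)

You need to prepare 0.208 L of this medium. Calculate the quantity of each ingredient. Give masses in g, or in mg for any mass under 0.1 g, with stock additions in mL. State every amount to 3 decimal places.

L-methionine 0.185 g; L-arginine 3.317 mL; hydrochloric acid 1.207 mL; L-lysine hydrochloride 79.040 mg

Working volume: 0.208 L.
L-methionine: 5.95 mmol/L × 149.21 g/mol × 0.208 L ÷ 1000 = 0.185 g
L-arginine: dilute stock: 4.8 mM × 208 mL ÷ 301 mM = 3.317 mL
hydrochloric acid: dilute stock: 22.4 mM × 208 mL ÷ 3860 mM = 1.207 mL
L-lysine hydrochloride: 0.038% w/v = 0.38 g/L → 0.38 × 0.208 L = 0.07904 g = 79.040 mg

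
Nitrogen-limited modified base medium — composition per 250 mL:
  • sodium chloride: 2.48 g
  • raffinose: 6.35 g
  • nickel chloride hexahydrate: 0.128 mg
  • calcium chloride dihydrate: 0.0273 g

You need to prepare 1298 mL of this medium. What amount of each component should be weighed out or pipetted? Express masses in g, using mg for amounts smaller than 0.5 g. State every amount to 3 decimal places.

sodium chloride 12.876 g; raffinose 32.969 g; nickel chloride hexahydrate 0.665 mg; calcium chloride dihydrate 141.742 mg

Scale factor = 1298 mL / 250 mL = 5.192.
sodium chloride: 2.48 g × (1298 mL / 250 mL) = 12.876 g
raffinose: 6.35 g × (1298 mL / 250 mL) = 32.969 g
nickel chloride hexahydrate: 0.128 mg × (1298 mL / 250 mL) = 0.665 mg
calcium chloride dihydrate: 0.0273 g × (1298 mL / 250 mL) = 0.141742 g = 141.742 mg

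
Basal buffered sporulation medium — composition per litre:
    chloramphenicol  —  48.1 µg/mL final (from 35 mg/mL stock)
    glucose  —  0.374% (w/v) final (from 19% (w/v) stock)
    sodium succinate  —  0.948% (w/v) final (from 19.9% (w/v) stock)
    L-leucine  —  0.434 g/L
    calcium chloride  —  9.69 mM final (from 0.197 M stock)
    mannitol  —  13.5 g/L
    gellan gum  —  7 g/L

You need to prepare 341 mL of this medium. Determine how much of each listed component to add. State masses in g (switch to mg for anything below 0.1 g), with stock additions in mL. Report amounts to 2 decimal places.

chloramphenicol 0.47 mL; glucose 6.71 mL; sodium succinate 16.24 mL; L-leucine 0.15 g; calcium chloride 16.77 mL; mannitol 4.60 g; gellan gum 2.39 g

Scale factor relative to 1 L: 0.341.
chloramphenicol: dilute stock: 48.1 µg/mL × 341 mL ÷ 35000 µg/mL = 0.47 mL
glucose: V = C2·V2/C1 = 0.374% ÷ 19% × 341 mL = 6.71 mL
sodium succinate: C1V1 = C2V2 → 0.948% ÷ 19.9% × 341 mL = 16.24 mL
L-leucine: 0.434 g/L × 0.341 L = 0.15 g
calcium chloride: C1V1 = C2V2 → 9.69 mM × 341 mL ÷ 197 mM = 16.77 mL
mannitol: 13.5 g/L × 0.341 L = 4.60 g
gellan gum: 7 g/L × 0.341 L = 2.39 g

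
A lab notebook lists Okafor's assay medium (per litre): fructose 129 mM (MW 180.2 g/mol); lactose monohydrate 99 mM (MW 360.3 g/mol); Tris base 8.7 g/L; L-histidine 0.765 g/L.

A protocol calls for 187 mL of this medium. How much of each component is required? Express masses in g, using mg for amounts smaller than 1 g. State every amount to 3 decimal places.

fructose 4.347 g; lactose monohydrate 6.670 g; Tris base 1.627 g; L-histidine 143.055 mg

Working volume: 187 mL = 0.187 L.
fructose: 129 mmol/L × 180.2 g/mol × 0.187 L ÷ 1000 = 4.347 g
lactose monohydrate: 99 mmol/L × 360.3 g/mol × 0.187 L ÷ 1000 = 6.670 g
Tris base: 8.7 g/L × 0.187 L = 1.627 g
L-histidine: 0.765 g/L × 0.187 L = 0.143055 g = 143.055 mg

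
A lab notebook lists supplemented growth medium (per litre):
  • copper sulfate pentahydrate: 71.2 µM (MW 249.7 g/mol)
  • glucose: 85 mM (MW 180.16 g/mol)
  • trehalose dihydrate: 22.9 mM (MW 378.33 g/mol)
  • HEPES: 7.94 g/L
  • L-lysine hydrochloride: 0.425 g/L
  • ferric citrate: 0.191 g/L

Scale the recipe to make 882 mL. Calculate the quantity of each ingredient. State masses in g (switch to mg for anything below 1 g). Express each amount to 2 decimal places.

Working volume: 882 mL = 0.882 L.
copper sulfate pentahydrate: 71.2 µmol/L × 249.7 g/mol × 0.882 L ÷ 1000 = 15.68 mg
glucose: 85 mmol/L × 180.16 g/mol × 0.882 L ÷ 1000 = 13.51 g
trehalose dihydrate: 22.9 mmol/L × 378.33 g/mol × 0.882 L ÷ 1000 = 7.64 g
HEPES: 7.94 g/L × 0.882 L = 7.00 g
L-lysine hydrochloride: 0.425 g/L × 0.882 L = 0.37485 g = 374.85 mg
ferric citrate: 0.191 g/L × 0.882 L = 0.168462 g = 168.46 mg

copper sulfate pentahydrate 15.68 mg; glucose 13.51 g; trehalose dihydrate 7.64 g; HEPES 7.00 g; L-lysine hydrochloride 374.85 mg; ferric citrate 168.46 mg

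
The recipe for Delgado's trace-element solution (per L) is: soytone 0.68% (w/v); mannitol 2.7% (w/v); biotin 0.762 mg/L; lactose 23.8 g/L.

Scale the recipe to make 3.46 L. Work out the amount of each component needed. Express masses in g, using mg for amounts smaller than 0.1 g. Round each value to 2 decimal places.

soytone 23.53 g; mannitol 93.42 g; biotin 2.64 mg; lactose 82.35 g

Working volume: 3.46 L.
soytone: 0.68 g per 100 mL × 3460 mL ÷ 100 = 23.53 g
mannitol: 2.7% w/v = 27 g/L → 27 × 3.46 L = 93.42 g
biotin: 0.762 mg/L × 3.46 L = 2.64 mg
lactose: 23.8 g/L × 3.46 L = 82.35 g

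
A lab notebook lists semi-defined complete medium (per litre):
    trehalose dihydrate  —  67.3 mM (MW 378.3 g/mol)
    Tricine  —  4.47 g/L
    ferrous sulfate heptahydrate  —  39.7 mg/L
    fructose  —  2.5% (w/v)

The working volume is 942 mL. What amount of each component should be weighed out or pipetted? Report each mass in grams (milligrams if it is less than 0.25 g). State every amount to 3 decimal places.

trehalose dihydrate 23.983 g; Tricine 4.211 g; ferrous sulfate heptahydrate 37.397 mg; fructose 23.550 g

Target volume = 942 mL = 0.942 L.
trehalose dihydrate: 67.3 mmol/L × 378.3 g/mol × 0.942 L ÷ 1000 = 23.983 g
Tricine: 4.47 g/L × 0.942 L = 4.211 g
ferrous sulfate heptahydrate: 39.7 mg/L × 0.942 L = 37.397 mg
fructose: 2.5% w/v = 25 g/L → 25 × 0.942 L = 23.550 g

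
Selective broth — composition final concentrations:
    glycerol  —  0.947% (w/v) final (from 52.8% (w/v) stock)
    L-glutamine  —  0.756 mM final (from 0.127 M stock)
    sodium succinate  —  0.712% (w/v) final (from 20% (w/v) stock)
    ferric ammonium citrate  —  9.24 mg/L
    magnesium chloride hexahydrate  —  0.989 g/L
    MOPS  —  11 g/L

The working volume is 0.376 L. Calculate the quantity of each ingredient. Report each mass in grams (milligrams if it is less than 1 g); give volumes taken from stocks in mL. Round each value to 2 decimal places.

Working volume: 0.376 L.
glycerol: V = C2·V2/C1 = 0.947% ÷ 52.8% × 376 mL = 6.74 mL
L-glutamine: C1V1 = C2V2 → 0.756 mM × 376 mL ÷ 127 mM = 2.24 mL
sodium succinate: C1V1 = C2V2 → 0.712% ÷ 20% × 376 mL = 13.39 mL
ferric ammonium citrate: 9.24 mg/L × 0.376 L = 3.47 mg
magnesium chloride hexahydrate: 0.989 g/L × 0.376 L = 0.371864 g = 371.86 mg
MOPS: 11 g/L × 0.376 L = 4.14 g

glycerol 6.74 mL; L-glutamine 2.24 mL; sodium succinate 13.39 mL; ferric ammonium citrate 3.47 mg; magnesium chloride hexahydrate 371.86 mg; MOPS 4.14 g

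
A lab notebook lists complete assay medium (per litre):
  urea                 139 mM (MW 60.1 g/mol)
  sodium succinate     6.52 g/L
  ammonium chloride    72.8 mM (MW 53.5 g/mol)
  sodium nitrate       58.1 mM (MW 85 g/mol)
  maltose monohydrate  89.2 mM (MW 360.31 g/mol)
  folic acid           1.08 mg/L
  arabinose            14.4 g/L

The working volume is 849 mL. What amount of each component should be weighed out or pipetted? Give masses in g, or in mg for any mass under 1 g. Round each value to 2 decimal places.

Target volume = 849 mL = 0.849 L.
urea: 139 mmol/L × 60.1 g/mol × 0.849 L ÷ 1000 = 7.09 g
sodium succinate: 6.52 g/L × 0.849 L = 5.54 g
ammonium chloride: 72.8 mmol/L × 53.5 g/mol × 0.849 L ÷ 1000 = 3.31 g
sodium nitrate: 58.1 mmol/L × 85 g/mol × 0.849 L ÷ 1000 = 4.19 g
maltose monohydrate: 89.2 mmol/L × 360.31 g/mol × 0.849 L ÷ 1000 = 27.29 g
folic acid: 1.08 mg/L × 0.849 L = 0.92 mg
arabinose: 14.4 g/L × 0.849 L = 12.23 g

urea 7.09 g; sodium succinate 5.54 g; ammonium chloride 3.31 g; sodium nitrate 4.19 g; maltose monohydrate 27.29 g; folic acid 0.92 mg; arabinose 12.23 g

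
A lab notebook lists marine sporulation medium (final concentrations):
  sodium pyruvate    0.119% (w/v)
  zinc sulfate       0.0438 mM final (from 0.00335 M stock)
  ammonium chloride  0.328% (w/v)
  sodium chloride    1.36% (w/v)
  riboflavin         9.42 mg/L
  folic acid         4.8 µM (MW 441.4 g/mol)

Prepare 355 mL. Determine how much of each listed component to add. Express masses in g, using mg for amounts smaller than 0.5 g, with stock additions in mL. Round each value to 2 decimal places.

Scale factor relative to 1 L: 0.355.
sodium pyruvate: 0.119% w/v = 1.19 g/L → 1.19 × 0.355 L = 0.42245 g = 422.45 mg
zinc sulfate: dilute stock: 0.0438 mM × 355 mL ÷ 3.35 mM = 4.64 mL
ammonium chloride: 0.328 g per 100 mL × 355 mL ÷ 100 = 1.16 g
sodium chloride: 1.36% w/v = 13.6 g/L → 13.6 × 0.355 L = 4.83 g
riboflavin: 9.42 mg/L × 0.355 L = 3.34 mg
folic acid: 4.8 µmol/L × 441.4 g/mol × 0.355 L ÷ 1000 = 0.75 mg

sodium pyruvate 422.45 mg; zinc sulfate 4.64 mL; ammonium chloride 1.16 g; sodium chloride 4.83 g; riboflavin 3.34 mg; folic acid 0.75 mg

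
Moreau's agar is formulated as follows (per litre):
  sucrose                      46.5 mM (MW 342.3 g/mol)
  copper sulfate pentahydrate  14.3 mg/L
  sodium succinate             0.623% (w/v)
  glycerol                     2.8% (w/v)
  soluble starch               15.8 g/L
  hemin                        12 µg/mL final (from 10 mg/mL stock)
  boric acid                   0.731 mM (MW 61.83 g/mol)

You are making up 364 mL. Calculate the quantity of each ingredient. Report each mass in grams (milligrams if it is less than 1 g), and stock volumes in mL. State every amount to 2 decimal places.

sucrose 5.79 g; copper sulfate pentahydrate 5.21 mg; sodium succinate 2.27 g; glycerol 10.19 g; soluble starch 5.75 g; hemin 0.44 mL; boric acid 16.45 mg

Working volume: 364 mL = 0.364 L.
sucrose: 46.5 mmol/L × 342.3 g/mol × 0.364 L ÷ 1000 = 5.79 g
copper sulfate pentahydrate: 14.3 mg/L × 0.364 L = 5.21 mg
sodium succinate: 0.623% w/v = 6.23 g/L → 6.23 × 0.364 L = 2.27 g
glycerol: 2.8% w/v = 28 g/L → 28 × 0.364 L = 10.19 g
soluble starch: 15.8 g/L × 0.364 L = 5.75 g
hemin: dilute stock: 12 µg/mL × 364 mL ÷ 10000 µg/mL = 0.44 mL
boric acid: 0.731 mmol/L × 61.83 mg/mmol × 0.364 L = 16.45 mg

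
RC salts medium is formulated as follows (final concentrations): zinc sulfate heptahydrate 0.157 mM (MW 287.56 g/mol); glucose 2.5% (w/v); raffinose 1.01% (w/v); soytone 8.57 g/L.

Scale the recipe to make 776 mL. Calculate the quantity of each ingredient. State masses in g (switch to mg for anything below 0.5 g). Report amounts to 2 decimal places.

Target volume = 776 mL = 0.776 L.
zinc sulfate heptahydrate: 0.157 mmol/L × 287.56 mg/mmol × 0.776 L = 35.03 mg
glucose: 2.5 g per 100 mL × 776 mL ÷ 100 = 19.40 g
raffinose: 1.01% w/v = 10.1 g/L → 10.1 × 0.776 L = 7.84 g
soytone: 8.57 g/L × 0.776 L = 6.65 g

zinc sulfate heptahydrate 35.03 mg; glucose 19.40 g; raffinose 7.84 g; soytone 6.65 g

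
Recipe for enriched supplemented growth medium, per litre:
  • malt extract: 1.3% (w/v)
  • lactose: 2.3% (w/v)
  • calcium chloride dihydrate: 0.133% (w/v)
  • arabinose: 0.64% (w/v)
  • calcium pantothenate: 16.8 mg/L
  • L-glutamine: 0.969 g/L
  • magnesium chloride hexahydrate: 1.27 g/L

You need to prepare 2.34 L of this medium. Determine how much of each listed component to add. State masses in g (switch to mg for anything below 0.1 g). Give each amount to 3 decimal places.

Working volume: 2.34 L.
malt extract: 1.3 g per 100 mL × 2340 mL ÷ 100 = 30.420 g
lactose: 2.3 g per 100 mL × 2340 mL ÷ 100 = 53.820 g
calcium chloride dihydrate: 0.133% w/v = 1.33 g/L → 1.33 × 2.34 L = 3.112 g
arabinose: 0.64 g per 100 mL × 2340 mL ÷ 100 = 14.976 g
calcium pantothenate: 16.8 mg/L × 2.34 L = 39.312 mg
L-glutamine: 0.969 g/L × 2.34 L = 2.267 g
magnesium chloride hexahydrate: 1.27 g/L × 2.34 L = 2.972 g

malt extract 30.420 g; lactose 53.820 g; calcium chloride dihydrate 3.112 g; arabinose 14.976 g; calcium pantothenate 39.312 mg; L-glutamine 2.267 g; magnesium chloride hexahydrate 2.972 g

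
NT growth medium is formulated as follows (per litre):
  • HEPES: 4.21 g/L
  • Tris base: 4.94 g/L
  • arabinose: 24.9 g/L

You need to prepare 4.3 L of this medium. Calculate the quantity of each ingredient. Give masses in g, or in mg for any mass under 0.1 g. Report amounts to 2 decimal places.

Scale factor relative to 1 L: 4.3.
HEPES: 4.21 g/L × 4.3 L = 18.10 g
Tris base: 4.94 g/L × 4.3 L = 21.24 g
arabinose: 24.9 g/L × 4.3 L = 107.07 g

HEPES 18.10 g; Tris base 21.24 g; arabinose 107.07 g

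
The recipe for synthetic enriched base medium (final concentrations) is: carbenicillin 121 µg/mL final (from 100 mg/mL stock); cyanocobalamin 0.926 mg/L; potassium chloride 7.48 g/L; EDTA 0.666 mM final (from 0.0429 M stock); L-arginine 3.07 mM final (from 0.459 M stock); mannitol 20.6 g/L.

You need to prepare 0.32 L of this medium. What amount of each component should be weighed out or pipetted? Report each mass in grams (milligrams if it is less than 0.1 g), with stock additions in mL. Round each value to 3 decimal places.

carbenicillin 0.387 mL; cyanocobalamin 0.296 mg; potassium chloride 2.394 g; EDTA 4.968 mL; L-arginine 2.140 mL; mannitol 6.592 g

Scale factor relative to 1 L: 0.32.
carbenicillin: C1V1 = C2V2 → 121 µg/mL × 320 mL ÷ 100000 µg/mL = 0.387 mL
cyanocobalamin: 0.926 mg/L × 0.32 L = 0.296 mg
potassium chloride: 7.48 g/L × 0.32 L = 2.394 g
EDTA: C1V1 = C2V2 → 0.666 mM × 320 mL ÷ 42.9 mM = 4.968 mL
L-arginine: dilute stock: 3.07 mM × 320 mL ÷ 459 mM = 2.140 mL
mannitol: 20.6 g/L × 0.32 L = 6.592 g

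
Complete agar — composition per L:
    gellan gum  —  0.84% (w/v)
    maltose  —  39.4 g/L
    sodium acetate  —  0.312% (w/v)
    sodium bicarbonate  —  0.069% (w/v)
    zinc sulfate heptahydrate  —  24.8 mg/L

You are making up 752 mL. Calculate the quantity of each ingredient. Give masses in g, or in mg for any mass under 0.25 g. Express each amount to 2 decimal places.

Scale factor relative to 1 L: 0.752.
gellan gum: 0.84 g per 100 mL × 752 mL ÷ 100 = 6.32 g
maltose: 39.4 g/L × 0.752 L = 29.63 g
sodium acetate: 0.312% w/v = 3.12 g/L → 3.12 × 0.752 L = 2.35 g
sodium bicarbonate: 0.069% w/v = 0.69 g/L → 0.69 × 0.752 L = 0.52 g
zinc sulfate heptahydrate: 24.8 mg/L × 0.752 L = 18.65 mg

gellan gum 6.32 g; maltose 29.63 g; sodium acetate 2.35 g; sodium bicarbonate 0.52 g; zinc sulfate heptahydrate 18.65 mg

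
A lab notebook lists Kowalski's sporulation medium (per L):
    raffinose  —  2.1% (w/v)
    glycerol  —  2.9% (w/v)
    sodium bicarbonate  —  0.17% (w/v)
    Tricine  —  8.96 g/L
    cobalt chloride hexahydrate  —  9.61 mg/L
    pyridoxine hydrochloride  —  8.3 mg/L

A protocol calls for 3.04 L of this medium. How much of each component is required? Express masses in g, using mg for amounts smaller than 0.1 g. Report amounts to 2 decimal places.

raffinose 63.84 g; glycerol 88.16 g; sodium bicarbonate 5.17 g; Tricine 27.24 g; cobalt chloride hexahydrate 29.21 mg; pyridoxine hydrochloride 25.23 mg

Working volume: 3.04 L.
raffinose: 2.1% w/v = 21 g/L → 21 × 3.04 L = 63.84 g
glycerol: 2.9% w/v = 29 g/L → 29 × 3.04 L = 88.16 g
sodium bicarbonate: 0.17 g per 100 mL × 3040 mL ÷ 100 = 5.17 g
Tricine: 8.96 g/L × 3.04 L = 27.24 g
cobalt chloride hexahydrate: 9.61 mg/L × 3.04 L = 29.21 mg
pyridoxine hydrochloride: 8.3 mg/L × 3.04 L = 25.23 mg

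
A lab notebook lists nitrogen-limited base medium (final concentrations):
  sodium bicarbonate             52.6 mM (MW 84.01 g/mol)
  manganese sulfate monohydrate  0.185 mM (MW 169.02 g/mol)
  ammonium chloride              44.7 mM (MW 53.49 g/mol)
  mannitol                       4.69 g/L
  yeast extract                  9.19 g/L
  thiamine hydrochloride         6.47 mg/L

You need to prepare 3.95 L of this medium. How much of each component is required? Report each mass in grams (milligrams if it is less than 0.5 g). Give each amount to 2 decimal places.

Working volume: 3.95 L.
sodium bicarbonate: 52.6 mmol/L × 84.01 g/mol × 3.95 L ÷ 1000 = 17.45 g
manganese sulfate monohydrate: 0.185 mmol/L × 169.02 mg/mmol × 3.95 L = 123.51 mg
ammonium chloride: 44.7 mmol/L × 53.49 g/mol × 3.95 L ÷ 1000 = 9.44 g
mannitol: 4.69 g/L × 3.95 L = 18.53 g
yeast extract: 9.19 g/L × 3.95 L = 36.30 g
thiamine hydrochloride: 6.47 mg/L × 3.95 L = 25.56 mg

sodium bicarbonate 17.45 g; manganese sulfate monohydrate 123.51 mg; ammonium chloride 9.44 g; mannitol 18.53 g; yeast extract 36.30 g; thiamine hydrochloride 25.56 mg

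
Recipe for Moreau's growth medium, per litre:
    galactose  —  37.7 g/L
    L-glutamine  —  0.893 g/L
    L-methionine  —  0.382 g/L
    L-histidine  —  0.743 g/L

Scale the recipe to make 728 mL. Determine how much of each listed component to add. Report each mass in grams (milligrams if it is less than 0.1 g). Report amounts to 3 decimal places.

galactose 27.446 g; L-glutamine 0.650 g; L-methionine 0.278 g; L-histidine 0.541 g

Target volume = 728 mL = 0.728 L.
galactose: 37.7 g/L × 0.728 L = 27.446 g
L-glutamine: 0.893 g/L × 0.728 L = 0.650 g
L-methionine: 0.382 g/L × 0.728 L = 0.278 g
L-histidine: 0.743 g/L × 0.728 L = 0.541 g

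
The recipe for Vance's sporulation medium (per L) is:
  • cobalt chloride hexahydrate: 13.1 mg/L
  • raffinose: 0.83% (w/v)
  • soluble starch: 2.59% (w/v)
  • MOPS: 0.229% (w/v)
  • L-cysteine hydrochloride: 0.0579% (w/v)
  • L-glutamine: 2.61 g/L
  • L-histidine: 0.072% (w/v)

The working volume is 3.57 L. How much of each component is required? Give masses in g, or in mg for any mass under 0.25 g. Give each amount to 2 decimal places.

Scale factor relative to 1 L: 3.57.
cobalt chloride hexahydrate: 13.1 mg/L × 3.57 L = 46.77 mg
raffinose: 0.83% w/v = 8.3 g/L → 8.3 × 3.57 L = 29.63 g
soluble starch: 2.59 g per 100 mL × 3570 mL ÷ 100 = 92.46 g
MOPS: 0.229% w/v = 2.29 g/L → 2.29 × 3.57 L = 8.18 g
L-cysteine hydrochloride: 0.0579 g per 100 mL × 3570 mL ÷ 100 = 2.07 g
L-glutamine: 2.61 g/L × 3.57 L = 9.32 g
L-histidine: 0.072% w/v = 0.72 g/L → 0.72 × 3.57 L = 2.57 g

cobalt chloride hexahydrate 46.77 mg; raffinose 29.63 g; soluble starch 92.46 g; MOPS 8.18 g; L-cysteine hydrochloride 2.07 g; L-glutamine 9.32 g; L-histidine 2.57 g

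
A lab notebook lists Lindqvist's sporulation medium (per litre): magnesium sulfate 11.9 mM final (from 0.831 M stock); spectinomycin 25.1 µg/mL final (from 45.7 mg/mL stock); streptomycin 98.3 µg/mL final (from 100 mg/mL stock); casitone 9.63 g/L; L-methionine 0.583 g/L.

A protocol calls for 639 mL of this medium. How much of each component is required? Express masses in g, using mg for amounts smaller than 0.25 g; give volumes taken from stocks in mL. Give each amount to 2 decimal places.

magnesium sulfate 9.15 mL; spectinomycin 0.35 mL; streptomycin 0.63 mL; casitone 6.15 g; L-methionine 0.37 g

Scale factor relative to 1 L: 0.639.
magnesium sulfate: V = C2·V2/C1 = 11.9 mM × 639 mL ÷ 831 mM = 9.15 mL
spectinomycin: C1V1 = C2V2 → 25.1 µg/mL × 639 mL ÷ 45700 µg/mL = 0.35 mL
streptomycin: dilute stock: 98.3 µg/mL × 639 mL ÷ 100000 µg/mL = 0.63 mL
casitone: 9.63 g/L × 0.639 L = 6.15 g
L-methionine: 0.583 g/L × 0.639 L = 0.37 g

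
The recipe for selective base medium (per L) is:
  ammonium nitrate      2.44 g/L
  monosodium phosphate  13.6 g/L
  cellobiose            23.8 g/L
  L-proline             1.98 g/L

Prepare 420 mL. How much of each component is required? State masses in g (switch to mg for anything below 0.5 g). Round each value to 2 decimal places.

ammonium nitrate 1.02 g; monosodium phosphate 5.71 g; cellobiose 10.00 g; L-proline 0.83 g

Working volume: 420 mL = 0.42 L.
ammonium nitrate: 2.44 g/L × 0.42 L = 1.02 g
monosodium phosphate: 13.6 g/L × 0.42 L = 5.71 g
cellobiose: 23.8 g/L × 0.42 L = 10.00 g
L-proline: 1.98 g/L × 0.42 L = 0.83 g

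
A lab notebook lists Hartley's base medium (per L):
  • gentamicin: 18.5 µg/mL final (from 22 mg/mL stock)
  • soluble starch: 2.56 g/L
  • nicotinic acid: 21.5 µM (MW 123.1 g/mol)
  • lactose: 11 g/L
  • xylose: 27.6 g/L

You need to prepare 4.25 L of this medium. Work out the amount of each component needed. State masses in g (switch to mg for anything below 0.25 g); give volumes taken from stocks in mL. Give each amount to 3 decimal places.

Scale factor relative to 1 L: 4.25.
gentamicin: V = C2·V2/C1 = 18.5 µg/mL × 4250 mL ÷ 22000 µg/mL = 3.574 mL
soluble starch: 2.56 g/L × 4.25 L = 10.880 g
nicotinic acid: 21.5 µmol/L × 123.1 g/mol × 4.25 L ÷ 1000 = 11.248 mg
lactose: 11 g/L × 4.25 L = 46.750 g
xylose: 27.6 g/L × 4.25 L = 117.300 g

gentamicin 3.574 mL; soluble starch 10.880 g; nicotinic acid 11.248 mg; lactose 46.750 g; xylose 117.300 g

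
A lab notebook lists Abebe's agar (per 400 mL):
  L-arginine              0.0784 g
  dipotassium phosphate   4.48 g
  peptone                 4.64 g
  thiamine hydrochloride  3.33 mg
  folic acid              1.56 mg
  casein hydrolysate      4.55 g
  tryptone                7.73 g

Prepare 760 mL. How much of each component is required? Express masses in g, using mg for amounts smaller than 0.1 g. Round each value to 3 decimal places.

Ratio of target to recipe volume: 760 / 400 = 1.9.
L-arginine: 0.0784 g × (760 mL / 400 mL) = 0.149 g
dipotassium phosphate: 4.48 g × (760 mL / 400 mL) = 8.512 g
peptone: 4.64 g × (760 mL / 400 mL) = 8.816 g
thiamine hydrochloride: 3.33 mg × (760 mL / 400 mL) = 6.327 mg
folic acid: 1.56 mg × (760 mL / 400 mL) = 2.964 mg
casein hydrolysate: 4.55 g × (760 mL / 400 mL) = 8.645 g
tryptone: 7.73 g × (760 mL / 400 mL) = 14.687 g

L-arginine 0.149 g; dipotassium phosphate 8.512 g; peptone 8.816 g; thiamine hydrochloride 6.327 mg; folic acid 2.964 mg; casein hydrolysate 8.645 g; tryptone 14.687 g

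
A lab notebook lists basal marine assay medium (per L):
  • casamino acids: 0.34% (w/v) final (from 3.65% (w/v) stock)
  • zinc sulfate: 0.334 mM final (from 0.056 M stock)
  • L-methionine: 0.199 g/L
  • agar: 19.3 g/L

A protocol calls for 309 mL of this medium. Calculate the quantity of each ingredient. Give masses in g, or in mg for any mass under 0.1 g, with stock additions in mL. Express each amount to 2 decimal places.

Working volume: 309 mL = 0.309 L.
casamino acids: V = C2·V2/C1 = 0.34% ÷ 3.65% × 309 mL = 28.78 mL
zinc sulfate: dilute stock: 0.334 mM × 309 mL ÷ 56 mM = 1.84 mL
L-methionine: 0.199 g/L × 0.309 L = 0.061491 g = 61.49 mg
agar: 19.3 g/L × 0.309 L = 5.96 g

casamino acids 28.78 mL; zinc sulfate 1.84 mL; L-methionine 61.49 mg; agar 5.96 g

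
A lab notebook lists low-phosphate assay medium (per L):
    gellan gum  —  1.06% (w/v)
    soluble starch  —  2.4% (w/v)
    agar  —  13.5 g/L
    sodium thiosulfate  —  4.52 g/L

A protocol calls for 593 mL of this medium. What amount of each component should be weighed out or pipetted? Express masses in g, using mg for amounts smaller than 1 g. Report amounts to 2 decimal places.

Working volume: 593 mL = 0.593 L.
gellan gum: 1.06 g per 100 mL × 593 mL ÷ 100 = 6.29 g
soluble starch: 2.4 g per 100 mL × 593 mL ÷ 100 = 14.23 g
agar: 13.5 g/L × 0.593 L = 8.01 g
sodium thiosulfate: 4.52 g/L × 0.593 L = 2.68 g

gellan gum 6.29 g; soluble starch 14.23 g; agar 8.01 g; sodium thiosulfate 2.68 g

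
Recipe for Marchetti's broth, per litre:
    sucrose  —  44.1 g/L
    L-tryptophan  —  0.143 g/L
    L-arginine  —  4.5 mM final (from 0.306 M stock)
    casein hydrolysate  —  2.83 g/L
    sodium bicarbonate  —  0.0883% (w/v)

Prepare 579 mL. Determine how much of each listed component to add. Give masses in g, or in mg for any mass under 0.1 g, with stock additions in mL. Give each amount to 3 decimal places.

Working volume: 579 mL = 0.579 L.
sucrose: 44.1 g/L × 0.579 L = 25.534 g
L-tryptophan: 0.143 g/L × 0.579 L = 0.082797 g = 82.797 mg
L-arginine: V = C2·V2/C1 = 4.5 mM × 579 mL ÷ 306 mM = 8.515 mL
casein hydrolysate: 2.83 g/L × 0.579 L = 1.639 g
sodium bicarbonate: 0.0883% w/v = 0.883 g/L → 0.883 × 0.579 L = 0.511 g

sucrose 25.534 g; L-tryptophan 82.797 mg; L-arginine 8.515 mL; casein hydrolysate 1.639 g; sodium bicarbonate 0.511 g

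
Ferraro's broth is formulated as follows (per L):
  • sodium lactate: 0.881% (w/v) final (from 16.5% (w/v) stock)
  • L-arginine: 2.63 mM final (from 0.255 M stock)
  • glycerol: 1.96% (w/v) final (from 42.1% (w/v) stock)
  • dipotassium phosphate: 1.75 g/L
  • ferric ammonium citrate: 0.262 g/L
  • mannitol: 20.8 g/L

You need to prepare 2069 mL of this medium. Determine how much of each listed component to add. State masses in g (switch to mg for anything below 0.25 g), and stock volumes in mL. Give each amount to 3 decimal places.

Target volume = 2069 mL = 2.069 L.
sodium lactate: dilute stock: 0.881% ÷ 16.5% × 2069 mL = 110.472 mL
L-arginine: C1V1 = C2V2 → 2.63 mM × 2069 mL ÷ 255 mM = 21.339 mL
glycerol: V = C2·V2/C1 = 1.96% ÷ 42.1% × 2069 mL = 96.324 mL
dipotassium phosphate: 1.75 g/L × 2.069 L = 3.621 g
ferric ammonium citrate: 0.262 g/L × 2.069 L = 0.542 g
mannitol: 20.8 g/L × 2.069 L = 43.035 g

sodium lactate 110.472 mL; L-arginine 21.339 mL; glycerol 96.324 mL; dipotassium phosphate 3.621 g; ferric ammonium citrate 0.542 g; mannitol 43.035 g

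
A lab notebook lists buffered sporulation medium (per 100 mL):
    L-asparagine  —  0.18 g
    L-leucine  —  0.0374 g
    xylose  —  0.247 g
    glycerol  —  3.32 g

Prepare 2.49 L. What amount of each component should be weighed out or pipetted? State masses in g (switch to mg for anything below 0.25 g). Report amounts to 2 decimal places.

Ratio of target to recipe volume: 2490 / 100 = 24.9.
L-asparagine: 0.18 g × (2490 mL / 100 mL) = 4.48 g
L-leucine: 0.0374 g × (2490 mL / 100 mL) = 0.93 g
xylose: 0.247 g × (2490 mL / 100 mL) = 6.15 g
glycerol: 3.32 g × (2490 mL / 100 mL) = 82.67 g

L-asparagine 4.48 g; L-leucine 0.93 g; xylose 6.15 g; glycerol 82.67 g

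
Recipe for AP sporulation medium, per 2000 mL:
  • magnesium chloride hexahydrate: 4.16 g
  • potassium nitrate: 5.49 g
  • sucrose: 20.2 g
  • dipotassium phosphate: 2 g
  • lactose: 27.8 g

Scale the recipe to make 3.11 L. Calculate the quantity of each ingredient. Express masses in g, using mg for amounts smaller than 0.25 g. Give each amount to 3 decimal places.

magnesium chloride hexahydrate 6.469 g; potassium nitrate 8.537 g; sucrose 31.411 g; dipotassium phosphate 3.110 g; lactose 43.229 g

Scale factor = 3110 mL / 2000 mL = 1.555.
magnesium chloride hexahydrate: 4.16 g × (3110 mL / 2000 mL) = 6.469 g
potassium nitrate: 5.49 g × (3110 mL / 2000 mL) = 8.537 g
sucrose: 20.2 g × (3110 mL / 2000 mL) = 31.411 g
dipotassium phosphate: 2 g × (3110 mL / 2000 mL) = 3.110 g
lactose: 27.8 g × (3110 mL / 2000 mL) = 43.229 g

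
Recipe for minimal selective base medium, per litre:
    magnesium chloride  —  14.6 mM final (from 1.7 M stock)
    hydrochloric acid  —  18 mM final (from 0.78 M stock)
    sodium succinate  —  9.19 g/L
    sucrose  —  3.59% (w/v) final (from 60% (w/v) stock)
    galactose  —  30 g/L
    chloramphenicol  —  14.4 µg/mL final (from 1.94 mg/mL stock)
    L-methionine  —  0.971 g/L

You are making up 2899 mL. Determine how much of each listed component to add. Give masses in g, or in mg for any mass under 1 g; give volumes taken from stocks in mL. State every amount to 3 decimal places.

Scale factor relative to 1 L: 2.899.
magnesium chloride: V = C2·V2/C1 = 14.6 mM × 2899 mL ÷ 1700 mM = 24.897 mL
hydrochloric acid: dilute stock: 18 mM × 2899 mL ÷ 780 mM = 66.900 mL
sodium succinate: 9.19 g/L × 2.899 L = 26.642 g
sucrose: dilute stock: 3.59% ÷ 60% × 2899 mL = 173.457 mL
galactose: 30 g/L × 2.899 L = 86.970 g
chloramphenicol: dilute stock: 14.4 µg/mL × 2899 mL ÷ 1940 µg/mL = 21.518 mL
L-methionine: 0.971 g/L × 2.899 L = 2.815 g

magnesium chloride 24.897 mL; hydrochloric acid 66.900 mL; sodium succinate 26.642 g; sucrose 173.457 mL; galactose 86.970 g; chloramphenicol 21.518 mL; L-methionine 2.815 g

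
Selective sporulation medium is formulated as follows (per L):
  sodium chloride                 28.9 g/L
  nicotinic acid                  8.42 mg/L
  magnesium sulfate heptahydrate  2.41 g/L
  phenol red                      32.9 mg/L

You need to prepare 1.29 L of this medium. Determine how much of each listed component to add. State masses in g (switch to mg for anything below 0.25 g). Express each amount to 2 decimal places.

Working volume: 1.29 L.
sodium chloride: 28.9 g/L × 1.29 L = 37.28 g
nicotinic acid: 8.42 mg/L × 1.29 L = 10.86 mg
magnesium sulfate heptahydrate: 2.41 g/L × 1.29 L = 3.11 g
phenol red: 32.9 mg/L × 1.29 L = 42.44 mg

sodium chloride 37.28 g; nicotinic acid 10.86 mg; magnesium sulfate heptahydrate 3.11 g; phenol red 42.44 mg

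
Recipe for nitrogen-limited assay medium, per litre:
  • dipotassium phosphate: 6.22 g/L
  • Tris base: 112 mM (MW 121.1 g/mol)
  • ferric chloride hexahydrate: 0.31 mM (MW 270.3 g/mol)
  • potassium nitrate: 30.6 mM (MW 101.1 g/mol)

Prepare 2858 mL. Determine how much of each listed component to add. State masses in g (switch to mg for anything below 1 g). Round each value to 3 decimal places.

Scale factor relative to 1 L: 2.858.
dipotassium phosphate: 6.22 g/L × 2.858 L = 17.777 g
Tris base: 112 mmol/L × 121.1 g/mol × 2.858 L ÷ 1000 = 38.764 g
ferric chloride hexahydrate: 0.31 mmol/L × 270.3 mg/mmol × 2.858 L = 239.480 mg
potassium nitrate: 30.6 mmol/L × 101.1 g/mol × 2.858 L ÷ 1000 = 8.842 g

dipotassium phosphate 17.777 g; Tris base 38.764 g; ferric chloride hexahydrate 239.480 mg; potassium nitrate 8.842 g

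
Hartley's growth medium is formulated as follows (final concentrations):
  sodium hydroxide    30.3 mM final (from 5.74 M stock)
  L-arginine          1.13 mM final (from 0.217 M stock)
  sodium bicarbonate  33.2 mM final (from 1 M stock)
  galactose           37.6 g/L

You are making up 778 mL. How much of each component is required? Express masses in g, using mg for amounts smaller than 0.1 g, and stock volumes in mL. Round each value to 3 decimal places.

sodium hydroxide 4.107 mL; L-arginine 4.051 mL; sodium bicarbonate 25.830 mL; galactose 29.253 g

Scale factor relative to 1 L: 0.778.
sodium hydroxide: C1V1 = C2V2 → 30.3 mM × 778 mL ÷ 5740 mM = 4.107 mL
L-arginine: dilute stock: 1.13 mM × 778 mL ÷ 217 mM = 4.051 mL
sodium bicarbonate: V = C2·V2/C1 = 33.2 mM × 778 mL ÷ 1000 mM = 25.830 mL
galactose: 37.6 g/L × 0.778 L = 29.253 g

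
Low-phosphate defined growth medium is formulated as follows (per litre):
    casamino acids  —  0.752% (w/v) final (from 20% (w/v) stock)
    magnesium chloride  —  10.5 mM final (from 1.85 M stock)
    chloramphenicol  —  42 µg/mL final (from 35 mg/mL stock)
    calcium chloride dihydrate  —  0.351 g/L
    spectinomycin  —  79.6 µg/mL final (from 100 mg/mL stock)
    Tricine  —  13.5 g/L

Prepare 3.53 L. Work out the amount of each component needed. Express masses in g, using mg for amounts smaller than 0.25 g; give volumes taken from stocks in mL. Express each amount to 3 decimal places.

casamino acids 132.728 mL; magnesium chloride 20.035 mL; chloramphenicol 4.236 mL; calcium chloride dihydrate 1.239 g; spectinomycin 2.810 mL; Tricine 47.655 g

Working volume: 3.53 L.
casamino acids: V = C2·V2/C1 = 0.752% ÷ 20% × 3530 mL = 132.728 mL
magnesium chloride: dilute stock: 10.5 mM × 3530 mL ÷ 1850 mM = 20.035 mL
chloramphenicol: V = C2·V2/C1 = 42 µg/mL × 3530 mL ÷ 35000 µg/mL = 4.236 mL
calcium chloride dihydrate: 0.351 g/L × 3.53 L = 1.239 g
spectinomycin: C1V1 = C2V2 → 79.6 µg/mL × 3530 mL ÷ 100000 µg/mL = 2.810 mL
Tricine: 13.5 g/L × 3.53 L = 47.655 g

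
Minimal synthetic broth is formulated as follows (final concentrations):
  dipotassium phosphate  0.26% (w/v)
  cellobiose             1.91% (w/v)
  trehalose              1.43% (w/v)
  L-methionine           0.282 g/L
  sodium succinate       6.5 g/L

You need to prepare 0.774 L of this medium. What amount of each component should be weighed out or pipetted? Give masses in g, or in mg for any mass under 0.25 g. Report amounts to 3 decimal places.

Working volume: 0.774 L.
dipotassium phosphate: 0.26 g per 100 mL × 774 mL ÷ 100 = 2.012 g
cellobiose: 1.91 g per 100 mL × 774 mL ÷ 100 = 14.783 g
trehalose: 1.43% w/v = 14.3 g/L → 14.3 × 0.774 L = 11.068 g
L-methionine: 0.282 g/L × 0.774 L = 0.218268 g = 218.268 mg
sodium succinate: 6.5 g/L × 0.774 L = 5.031 g

dipotassium phosphate 2.012 g; cellobiose 14.783 g; trehalose 11.068 g; L-methionine 218.268 mg; sodium succinate 5.031 g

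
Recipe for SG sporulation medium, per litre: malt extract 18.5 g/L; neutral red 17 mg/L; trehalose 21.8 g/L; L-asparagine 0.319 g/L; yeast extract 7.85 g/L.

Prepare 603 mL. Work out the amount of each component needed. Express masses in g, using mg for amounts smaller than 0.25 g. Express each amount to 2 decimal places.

Scale factor relative to 1 L: 0.603.
malt extract: 18.5 g/L × 0.603 L = 11.16 g
neutral red: 17 mg/L × 0.603 L = 10.25 mg
trehalose: 21.8 g/L × 0.603 L = 13.15 g
L-asparagine: 0.319 g/L × 0.603 L = 0.192357 g = 192.36 mg
yeast extract: 7.85 g/L × 0.603 L = 4.73 g

malt extract 11.16 g; neutral red 10.25 mg; trehalose 13.15 g; L-asparagine 192.36 mg; yeast extract 4.73 g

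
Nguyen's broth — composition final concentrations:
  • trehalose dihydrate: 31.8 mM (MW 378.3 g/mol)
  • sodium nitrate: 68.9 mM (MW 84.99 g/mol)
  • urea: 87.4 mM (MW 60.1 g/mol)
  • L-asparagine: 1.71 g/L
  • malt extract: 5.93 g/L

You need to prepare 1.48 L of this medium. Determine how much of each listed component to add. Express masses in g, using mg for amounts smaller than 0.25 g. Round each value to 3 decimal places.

Working volume: 1.48 L.
trehalose dihydrate: 31.8 mmol/L × 378.3 g/mol × 1.48 L ÷ 1000 = 17.804 g
sodium nitrate: 68.9 mmol/L × 84.99 g/mol × 1.48 L ÷ 1000 = 8.667 g
urea: 87.4 mmol/L × 60.1 g/mol × 1.48 L ÷ 1000 = 7.774 g
L-asparagine: 1.71 g/L × 1.48 L = 2.531 g
malt extract: 5.93 g/L × 1.48 L = 8.776 g

trehalose dihydrate 17.804 g; sodium nitrate 8.667 g; urea 7.774 g; L-asparagine 2.531 g; malt extract 8.776 g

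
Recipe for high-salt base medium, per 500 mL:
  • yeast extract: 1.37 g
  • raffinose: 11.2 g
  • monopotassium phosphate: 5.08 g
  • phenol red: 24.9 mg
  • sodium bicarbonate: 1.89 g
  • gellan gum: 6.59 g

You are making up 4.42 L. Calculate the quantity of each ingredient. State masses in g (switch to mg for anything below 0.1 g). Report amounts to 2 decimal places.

yeast extract 12.11 g; raffinose 99.01 g; monopotassium phosphate 44.91 g; phenol red 0.22 g; sodium bicarbonate 16.71 g; gellan gum 58.26 g

Scale factor = 4420 mL / 500 mL = 8.84.
yeast extract: 1.37 g × (4420 mL / 500 mL) = 12.11 g
raffinose: 11.2 g × (4420 mL / 500 mL) = 99.01 g
monopotassium phosphate: 5.08 g × (4420 mL / 500 mL) = 44.91 g
phenol red: 24.9 mg × (4420 mL / 500 mL) = 220.116 mg = 0.22 g
sodium bicarbonate: 1.89 g × (4420 mL / 500 mL) = 16.71 g
gellan gum: 6.59 g × (4420 mL / 500 mL) = 58.26 g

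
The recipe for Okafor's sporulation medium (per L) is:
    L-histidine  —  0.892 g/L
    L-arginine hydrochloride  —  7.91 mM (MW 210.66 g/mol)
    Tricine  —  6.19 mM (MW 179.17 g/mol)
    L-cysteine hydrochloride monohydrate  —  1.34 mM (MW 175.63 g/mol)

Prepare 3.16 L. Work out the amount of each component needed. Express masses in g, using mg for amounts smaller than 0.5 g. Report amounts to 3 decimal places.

Working volume: 3.16 L.
L-histidine: 0.892 g/L × 3.16 L = 2.819 g
L-arginine hydrochloride: 7.91 mmol/L × 210.66 g/mol × 3.16 L ÷ 1000 = 5.266 g
Tricine: 6.19 mmol/L × 179.17 g/mol × 3.16 L ÷ 1000 = 3.505 g
L-cysteine hydrochloride monohydrate: 1.34 mmol/L × 175.63 g/mol × 3.16 L ÷ 1000 = 0.744 g

L-histidine 2.819 g; L-arginine hydrochloride 5.266 g; Tricine 3.505 g; L-cysteine hydrochloride monohydrate 0.744 g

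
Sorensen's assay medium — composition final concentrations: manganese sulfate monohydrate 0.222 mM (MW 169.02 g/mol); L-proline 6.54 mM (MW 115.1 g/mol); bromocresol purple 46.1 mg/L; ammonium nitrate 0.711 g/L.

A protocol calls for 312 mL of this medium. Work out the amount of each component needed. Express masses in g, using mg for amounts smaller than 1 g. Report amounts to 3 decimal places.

manganese sulfate monohydrate 11.707 mg; L-proline 234.859 mg; bromocresol purple 14.383 mg; ammonium nitrate 221.832 mg

Target volume = 312 mL = 0.312 L.
manganese sulfate monohydrate: 0.222 mmol/L × 169.02 mg/mmol × 0.312 L = 11.707 mg
L-proline: 6.54 mmol/L × 115.1 mg/mmol × 0.312 L = 234.859 mg
bromocresol purple: 46.1 mg/L × 0.312 L = 14.383 mg
ammonium nitrate: 0.711 g/L × 0.312 L = 0.221832 g = 221.832 mg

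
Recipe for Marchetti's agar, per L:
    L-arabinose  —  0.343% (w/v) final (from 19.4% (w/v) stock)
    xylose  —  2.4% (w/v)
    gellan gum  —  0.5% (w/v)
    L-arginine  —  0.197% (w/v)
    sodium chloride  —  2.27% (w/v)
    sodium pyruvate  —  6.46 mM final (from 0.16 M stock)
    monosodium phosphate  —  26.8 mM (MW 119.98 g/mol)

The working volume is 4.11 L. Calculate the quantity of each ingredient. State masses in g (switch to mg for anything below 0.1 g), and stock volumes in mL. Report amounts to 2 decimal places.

Scale factor relative to 1 L: 4.11.
L-arabinose: V = C2·V2/C1 = 0.343% ÷ 19.4% × 4110 mL = 72.67 mL
xylose: 2.4% w/v = 24 g/L → 24 × 4.11 L = 98.64 g
gellan gum: 0.5% w/v = 5 g/L → 5 × 4.11 L = 20.55 g
L-arginine: 0.197 g per 100 mL × 4110 mL ÷ 100 = 8.10 g
sodium chloride: 2.27% w/v = 22.7 g/L → 22.7 × 4.11 L = 93.30 g
sodium pyruvate: C1V1 = C2V2 → 6.46 mM × 4110 mL ÷ 160 mM = 165.94 mL
monosodium phosphate: 26.8 mmol/L × 119.98 g/mol × 4.11 L ÷ 1000 = 13.22 g

L-arabinose 72.67 mL; xylose 98.64 g; gellan gum 20.55 g; L-arginine 8.10 g; sodium chloride 93.30 g; sodium pyruvate 165.94 mL; monosodium phosphate 13.22 g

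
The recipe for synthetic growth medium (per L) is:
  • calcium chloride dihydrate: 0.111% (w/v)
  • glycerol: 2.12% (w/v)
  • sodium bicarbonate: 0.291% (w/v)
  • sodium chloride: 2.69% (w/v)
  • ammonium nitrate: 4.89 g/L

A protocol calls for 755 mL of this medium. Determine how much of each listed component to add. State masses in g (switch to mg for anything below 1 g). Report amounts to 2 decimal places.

calcium chloride dihydrate 838.05 mg; glycerol 16.01 g; sodium bicarbonate 2.20 g; sodium chloride 20.31 g; ammonium nitrate 3.69 g

Scale factor relative to 1 L: 0.755.
calcium chloride dihydrate: 0.111 g per 100 mL × 755 mL ÷ 100 = 0.83805 g = 838.05 mg
glycerol: 2.12 g per 100 mL × 755 mL ÷ 100 = 16.01 g
sodium bicarbonate: 0.291 g per 100 mL × 755 mL ÷ 100 = 2.20 g
sodium chloride: 2.69% w/v = 26.9 g/L → 26.9 × 0.755 L = 20.31 g
ammonium nitrate: 4.89 g/L × 0.755 L = 3.69 g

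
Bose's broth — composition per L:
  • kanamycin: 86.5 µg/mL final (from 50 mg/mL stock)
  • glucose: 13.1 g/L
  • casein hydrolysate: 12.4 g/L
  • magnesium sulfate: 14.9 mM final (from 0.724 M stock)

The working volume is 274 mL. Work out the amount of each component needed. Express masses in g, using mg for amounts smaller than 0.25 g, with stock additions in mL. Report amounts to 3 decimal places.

Target volume = 274 mL = 0.274 L.
kanamycin: dilute stock: 86.5 µg/mL × 274 mL ÷ 50000 µg/mL = 0.474 mL
glucose: 13.1 g/L × 0.274 L = 3.589 g
casein hydrolysate: 12.4 g/L × 0.274 L = 3.398 g
magnesium sulfate: C1V1 = C2V2 → 14.9 mM × 274 mL ÷ 724 mM = 5.639 mL

kanamycin 0.474 mL; glucose 3.589 g; casein hydrolysate 3.398 g; magnesium sulfate 5.639 mL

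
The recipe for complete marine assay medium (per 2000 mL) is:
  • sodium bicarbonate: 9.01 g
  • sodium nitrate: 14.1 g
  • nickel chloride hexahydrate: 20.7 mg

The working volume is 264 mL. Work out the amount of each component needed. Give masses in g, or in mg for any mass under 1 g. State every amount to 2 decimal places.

sodium bicarbonate 1.19 g; sodium nitrate 1.86 g; nickel chloride hexahydrate 2.73 mg

Ratio of target to recipe volume: 264 / 2000 = 0.132.
sodium bicarbonate: 9.01 g × (264 mL / 2000 mL) = 1.19 g
sodium nitrate: 14.1 g × (264 mL / 2000 mL) = 1.86 g
nickel chloride hexahydrate: 20.7 mg × (264 mL / 2000 mL) = 2.73 mg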